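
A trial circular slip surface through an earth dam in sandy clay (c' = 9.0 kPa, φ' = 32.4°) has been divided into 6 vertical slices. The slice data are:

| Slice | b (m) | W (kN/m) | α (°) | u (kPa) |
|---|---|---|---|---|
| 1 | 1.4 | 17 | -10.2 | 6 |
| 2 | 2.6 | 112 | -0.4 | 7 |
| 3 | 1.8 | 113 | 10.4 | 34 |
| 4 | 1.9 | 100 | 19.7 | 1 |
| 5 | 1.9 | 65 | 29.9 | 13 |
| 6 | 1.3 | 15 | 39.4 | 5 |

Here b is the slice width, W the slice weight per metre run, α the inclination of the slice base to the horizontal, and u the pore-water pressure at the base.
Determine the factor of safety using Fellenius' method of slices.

Ordinary method of slices: FS = Σ[c'·Δl_i + (W_i cosα_i − u_i·Δl_i)·tanφ'] / Σ W_i sinα_i, with Δl_i = b_i / cosα_i.
Slice 1: Δl = 1.4/cos(-10.2°) = 1.422 m; N'_1 = 17·cos(-10.2°) − 6·1.422 = 8.2; c'Δl = 12.80; W sinα = -3.0
Slice 2: Δl = 2.6/cos(-0.4°) = 2.600 m; N'_2 = 112·cos(-0.4°) − 7·2.600 = 93.8; c'Δl = 23.40; W sinα = -0.8
Slice 3: Δl = 1.8/cos10.4° = 1.830 m; N'_3 = 113·cos10.4° − 34·1.830 = 48.9; c'Δl = 16.47; W sinα = 20.4
Slice 4: Δl = 1.9/cos19.7° = 2.018 m; N'_4 = 100·cos19.7° − 1·2.018 = 92.1; c'Δl = 18.16; W sinα = 33.7
Slice 5: Δl = 1.9/cos29.9° = 2.192 m; N'_5 = 65·cos29.9° − 13·2.192 = 27.9; c'Δl = 19.73; W sinα = 32.4
Slice 6: Δl = 1.3/cos39.4° = 1.682 m; N'_6 = 15·cos39.4° − 5·1.682 = 3.2; c'Δl = 15.14; W sinα = 9.5
Σc'Δl = 105.7 kN/m; ΣN' = 274.1 kN/m; ΣW sinα = 92.2 kN/m
Resisting = 105.7 + 274.1·tan32.4° = 105.7 + 173.9 = 279.6 kN/m
FS = 279.6 / 92.2 = 3.032

FS = 3.03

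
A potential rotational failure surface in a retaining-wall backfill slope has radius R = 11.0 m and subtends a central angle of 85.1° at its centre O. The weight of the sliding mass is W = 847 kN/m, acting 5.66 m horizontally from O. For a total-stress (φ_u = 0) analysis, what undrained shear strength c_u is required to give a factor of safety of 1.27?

FS = c_u·L_a·R / (W·d), so c_u = FS·W·d / (L_a·R).
Arc length L_a = R·θ = 11.0·(85.1°·π/180) = 11.0·1.4853 = 16.34 m
c_u = 1.27·847·5.66 / (16.34·11.0) = 6088.4 / 179.72 = 33.88 kPa

c_u = 33.9 kPa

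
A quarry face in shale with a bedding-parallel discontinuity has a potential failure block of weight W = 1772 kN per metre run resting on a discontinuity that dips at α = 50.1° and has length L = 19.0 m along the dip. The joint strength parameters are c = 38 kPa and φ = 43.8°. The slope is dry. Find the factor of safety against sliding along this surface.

FS = 1.33

Resolving the block weight along and normal to the plane and applying the Mohr–Coulomb strength on the joint:
N' = W cosα = 1772·cos50.1° = 1136.6 kN/m
Driving force T = W sinα = 1772·sin50.1° = 1359.4 kN/m
Resisting force R = c·L + N'·tanφ = 38·19.0 + 1136.6·tan43.8° = 722.0 + 1090.0 = 1812.0 kN/m
FS = R / T = 1812.0 / 1359.4 = 1.333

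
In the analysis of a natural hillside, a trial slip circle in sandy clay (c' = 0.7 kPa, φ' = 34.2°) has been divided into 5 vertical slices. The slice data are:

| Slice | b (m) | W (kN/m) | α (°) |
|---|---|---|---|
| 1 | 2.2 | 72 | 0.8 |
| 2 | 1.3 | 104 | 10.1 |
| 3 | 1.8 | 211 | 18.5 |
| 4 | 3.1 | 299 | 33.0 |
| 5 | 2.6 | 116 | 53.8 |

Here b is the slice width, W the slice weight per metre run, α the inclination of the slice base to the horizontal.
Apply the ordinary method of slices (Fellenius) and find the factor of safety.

FS = 1.40

Ordinary method of slices: FS = Σ[c'·Δl_i + (W_i cosα_i)·tanφ'] / Σ W_i sinα_i, with Δl_i = b_i / cosα_i.
Slice 1: Δl = 2.2/cos0.8° = 2.200 m; N'_1 = 72·cos0.8° = 72.0; c'Δl = 1.54; W sinα = 1.0
Slice 2: Δl = 1.3/cos10.1° = 1.320 m; N'_2 = 104·cos10.1° = 102.4; c'Δl = 0.92; W sinα = 18.2
Slice 3: Δl = 1.8/cos18.5° = 1.898 m; N'_3 = 211·cos18.5° = 200.1; c'Δl = 1.33; W sinα = 67.0
Slice 4: Δl = 3.1/cos33.0° = 3.696 m; N'_4 = 299·cos33.0° = 250.8; c'Δl = 2.59; W sinα = 162.8
Slice 5: Δl = 2.6/cos53.8° = 4.402 m; N'_5 = 116·cos53.8° = 68.5; c'Δl = 3.08; W sinα = 93.6
Σc'Δl = 9.5 kN/m; ΣN' = 693.8 kN/m; ΣW sinα = 342.6 kN/m
Resisting = 9.5 + 693.8·tan34.2° = 9.5 + 471.5 = 480.9 kN/m
FS = 480.9 / 342.6 = 1.404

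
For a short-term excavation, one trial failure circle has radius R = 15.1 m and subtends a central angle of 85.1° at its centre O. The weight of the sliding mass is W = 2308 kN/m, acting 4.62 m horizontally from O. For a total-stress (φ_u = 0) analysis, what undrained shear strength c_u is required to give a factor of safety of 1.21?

c_u = 38.1 kPa

FS = c_u·L_a·R / (W·d), so c_u = FS·W·d / (L_a·R).
Arc length L_a = R·θ = 15.1·(85.1°·π/180) = 15.1·1.4853 = 22.43 m
c_u = 1.21·2308·4.62 / (22.43·15.1) = 12902.2 / 338.66 = 38.10 kPa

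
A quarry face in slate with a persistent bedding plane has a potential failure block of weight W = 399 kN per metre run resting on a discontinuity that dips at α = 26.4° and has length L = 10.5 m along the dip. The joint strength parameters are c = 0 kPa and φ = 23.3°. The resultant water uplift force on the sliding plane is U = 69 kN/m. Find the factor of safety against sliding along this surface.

FS = 0.70

Resolving the block weight along and normal to the plane and applying the Mohr–Coulomb strength on the joint:
N' = W cosα − U = 399·cos26.4° − 69 = 288.4 kN/m
Driving force T = W sinα = 399·sin26.4° = 177.4 kN/m
Resisting force R = c·L + N'·tanφ = 0·10.5 + 288.4·tan23.3° = 0.0 + 124.2 = 124.2 kN/m
FS = R / T = 124.2 / 177.4 = 0.700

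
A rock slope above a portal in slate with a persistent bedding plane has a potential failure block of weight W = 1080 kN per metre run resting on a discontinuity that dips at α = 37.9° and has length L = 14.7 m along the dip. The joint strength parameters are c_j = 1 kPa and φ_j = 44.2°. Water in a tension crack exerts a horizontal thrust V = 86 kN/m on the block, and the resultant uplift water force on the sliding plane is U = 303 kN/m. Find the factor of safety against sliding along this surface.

FS = 0.68

Resolving the block weight along and normal to the plane and applying the Mohr–Coulomb strength on the joint:
N' = W cosα − U − V sinα = 1080·cos37.9° − 303 − 86·sin37.9° = 496.4 kN/m
Driving force T = W sinα + V cosα = 1080·sin37.9° + 86·cos37.9° = 731.3 kN/m
Resisting force R = c_j·L + N'·tanφ_j = 1·14.7 + 496.4·tan44.2° = 14.7 + 482.7 = 497.4 kN/m
FS = R / T = 497.4 / 731.3 = 0.680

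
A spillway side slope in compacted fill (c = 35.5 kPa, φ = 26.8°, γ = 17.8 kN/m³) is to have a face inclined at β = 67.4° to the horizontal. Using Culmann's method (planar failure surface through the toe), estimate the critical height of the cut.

Culmann's analysis gives the critical failure plane at α_cr = (β + φ)/2 = (67.4 + 26.8)/2 = 47.1°, and the critical height
H_c = (4c/γ) · sinβ cosφ / [1 − cos(β − φ)]
    = (4·35.5/17.8) · sin67.4°·cos26.8° / [1 − cos(40.6°)]
    = 7.978 · 0.9232·0.8926 / [1 − 0.7593]
    = 7.978 · 0.8240 / 0.2407
    = 27.31 m

H_c = 27.31 m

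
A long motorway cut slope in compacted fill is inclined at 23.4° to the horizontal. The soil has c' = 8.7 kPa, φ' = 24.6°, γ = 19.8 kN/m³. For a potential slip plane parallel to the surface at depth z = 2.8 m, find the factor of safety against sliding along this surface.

FS = 1.49

For an infinite slope with a slip plane parallel to the surface (no pore pressure): FS = [c' + γz cos²β tanφ'] / [γz sinβ cosβ].
γz = 19.8·2.8 = 55.44 kN/m²
Numerator = 8.7 + 55.44·cos²23.4°·tan24.6° = 8.7 + 55.44·0.8423·0.4578 = 30.079 kPa
Denominator = 55.44·sin23.4°·cos23.4° = 55.44·0.3971·0.9178 = 20.207 kPa
FS = 30.079 / 20.207 = 1.489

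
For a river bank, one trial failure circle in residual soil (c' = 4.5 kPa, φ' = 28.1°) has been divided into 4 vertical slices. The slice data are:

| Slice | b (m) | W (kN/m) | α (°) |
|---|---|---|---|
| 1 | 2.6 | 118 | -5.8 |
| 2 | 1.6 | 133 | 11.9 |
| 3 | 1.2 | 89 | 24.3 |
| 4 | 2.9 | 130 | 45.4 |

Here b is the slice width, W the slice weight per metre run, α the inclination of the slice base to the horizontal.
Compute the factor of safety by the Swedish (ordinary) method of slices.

Ordinary method of slices: FS = Σ[c'·Δl_i + (W_i cosα_i)·tanφ'] / Σ W_i sinα_i, with Δl_i = b_i / cosα_i.
Slice 1: Δl = 2.6/cos(-5.8°) = 2.613 m; N'_1 = 118·cos(-5.8°) = 117.4; c'Δl = 11.76; W sinα = -11.9
Slice 2: Δl = 1.6/cos11.9° = 1.635 m; N'_2 = 133·cos11.9° = 130.1; c'Δl = 7.36; W sinα = 27.4
Slice 3: Δl = 1.2/cos24.3° = 1.317 m; N'_3 = 89·cos24.3° = 81.1; c'Δl = 5.92; W sinα = 36.6
Slice 4: Δl = 2.9/cos45.4° = 4.130 m; N'_4 = 130·cos45.4° = 91.3; c'Δl = 18.59; W sinα = 92.6
Σc'Δl = 43.6 kN/m; ΣN' = 419.9 kN/m; ΣW sinα = 144.7 kN/m
Resisting = 43.6 + 419.9·tan28.1° = 43.6 + 224.2 = 267.9 kN/m
FS = 267.9 / 144.7 = 1.851

FS = 1.85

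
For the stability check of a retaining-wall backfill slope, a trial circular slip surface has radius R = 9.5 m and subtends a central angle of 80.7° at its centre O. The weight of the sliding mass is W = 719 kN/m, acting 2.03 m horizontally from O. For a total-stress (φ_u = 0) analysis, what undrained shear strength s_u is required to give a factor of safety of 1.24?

FS = s_u·L_a·R / (W·d), so s_u = FS·W·d / (L_a·R).
Arc length L_a = R·θ = 9.5·(80.7°·π/180) = 9.5·1.4085 = 13.38 m
s_u = 1.24·719·2.03 / (13.38·9.5) = 1809.9 / 127.12 = 14.24 kPa

s_u = 14.2 kPa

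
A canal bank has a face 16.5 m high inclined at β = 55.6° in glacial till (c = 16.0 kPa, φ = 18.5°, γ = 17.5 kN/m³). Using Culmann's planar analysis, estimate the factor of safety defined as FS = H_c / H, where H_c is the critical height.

FS = 0.86

H_c = (4c/γ) · sinβ cosφ / [1 − cos(β − φ)]
    = (4·16.0/17.5) · sin55.6°·cos18.5° / [1 − cos37.1°]
    = 3.657 · 0.7825 / 0.2024 = 14.14 m
FS = H_c / H = 14.14 / 16.5 = 0.857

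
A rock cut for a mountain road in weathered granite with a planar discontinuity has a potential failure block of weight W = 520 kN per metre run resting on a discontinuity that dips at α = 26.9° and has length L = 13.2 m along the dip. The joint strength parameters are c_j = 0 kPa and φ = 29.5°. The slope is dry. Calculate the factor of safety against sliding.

Resolving the block weight along and normal to the plane and applying the Mohr–Coulomb strength on the joint:
N' = W cosα = 520·cos26.9° = 463.7 kN/m
Driving force T = W sinα = 520·sin26.9° = 235.3 kN/m
Resisting force R = c_j·L + N'·tanφ = 0·13.2 + 463.7·tan29.5° = 0.0 + 262.4 = 262.4 kN/m
FS = R / T = 262.4 / 235.3 = 1.115

FS = 1.12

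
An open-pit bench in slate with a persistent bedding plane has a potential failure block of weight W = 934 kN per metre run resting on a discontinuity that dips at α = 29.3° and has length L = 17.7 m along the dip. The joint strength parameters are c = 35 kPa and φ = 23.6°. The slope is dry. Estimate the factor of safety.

Resolving the block weight along and normal to the plane and applying the Mohr–Coulomb strength on the joint:
N' = W cosα = 934·cos29.3° = 814.5 kN/m
Driving force T = W sinα = 934·sin29.3° = 457.1 kN/m
Resisting force R = c·L + N'·tanφ = 35·17.7 + 814.5·tan23.6° = 619.5 + 355.9 = 975.4 kN/m
FS = R / T = 975.4 / 457.1 = 2.134

FS = 2.13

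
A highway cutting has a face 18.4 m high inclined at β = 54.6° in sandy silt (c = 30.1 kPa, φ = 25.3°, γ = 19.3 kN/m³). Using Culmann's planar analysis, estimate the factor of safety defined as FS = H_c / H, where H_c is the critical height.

FS = 1.95

H_c = (4c/γ) · sinβ cosφ / [1 − cos(β − φ)]
    = (4·30.1/19.3) · sin54.6°·cos25.3° / [1 − cos29.3°]
    = 6.238 · 0.7369 / 0.1279 = 35.94 m
FS = H_c / H = 35.94 / 18.4 = 1.953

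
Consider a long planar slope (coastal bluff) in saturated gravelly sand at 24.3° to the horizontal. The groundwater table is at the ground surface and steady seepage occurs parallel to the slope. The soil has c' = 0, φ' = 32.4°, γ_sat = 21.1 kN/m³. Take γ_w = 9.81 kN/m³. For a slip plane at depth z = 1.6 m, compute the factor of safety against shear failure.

With seepage parallel to the slope and the water table at the surface, the effective normal stress on the slip plane uses the buoyant unit weight γ' = γ_sat − γ_w while the driving shear stress uses γ_sat:
FS = [c' + γ' z cos²β tanφ'] / [γ_sat z sinβ cosβ]
(For c' = 0 this reduces to FS = (γ'/γ_sat)·tanφ'/tanβ.)
γ' = 21.1 − 9.81 = 11.29 kN/m³
Numerator = 0.0 + 11.29·1.6·cos²24.3°·tan32.4° = 0.0 + 11.29·1.6·0.8307·0.6346 = 9.522 kPa
Denominator = 21.1·1.6·sin24.3°·cos24.3° = 21.1·1.6·0.4115·0.9114 = 12.662 kPa
FS = 9.522 / 12.662 = 0.752

FS = 0.75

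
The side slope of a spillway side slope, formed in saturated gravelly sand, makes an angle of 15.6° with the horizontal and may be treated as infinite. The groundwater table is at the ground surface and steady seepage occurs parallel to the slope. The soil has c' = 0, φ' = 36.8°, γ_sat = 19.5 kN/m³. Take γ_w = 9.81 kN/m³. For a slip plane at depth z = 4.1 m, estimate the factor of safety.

With seepage parallel to the slope and the water table at the surface, the effective normal stress on the slip plane uses the buoyant unit weight γ' = γ_sat − γ_w while the driving shear stress uses γ_sat:
FS = [c' + γ' z cos²β tanφ'] / [γ_sat z sinβ cosβ]
(For c' = 0 this reduces to FS = (γ'/γ_sat)·tanφ'/tanβ.)
γ' = 19.5 − 9.81 = 9.69 kN/m³
Numerator = 0.0 + 9.69·4.1·cos²15.6°·tan36.8° = 0.0 + 9.69·4.1·0.9277·0.7481 = 27.572 kPa
Denominator = 19.5·4.1·sin15.6°·cos15.6° = 19.5·4.1·0.2689·0.9632 = 20.708 kPa
FS = 27.572 / 20.708 = 1.331

FS = 1.33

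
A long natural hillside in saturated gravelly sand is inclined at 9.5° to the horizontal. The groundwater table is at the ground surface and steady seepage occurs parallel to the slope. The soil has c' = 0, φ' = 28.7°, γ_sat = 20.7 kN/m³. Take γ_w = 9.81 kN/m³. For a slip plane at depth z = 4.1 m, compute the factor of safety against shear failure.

With seepage parallel to the slope and the water table at the surface, the effective normal stress on the slip plane uses the buoyant unit weight γ' = γ_sat − γ_w while the driving shear stress uses γ_sat:
FS = [c' + γ' z cos²β tanφ'] / [γ_sat z sinβ cosβ]
(For c' = 0 this reduces to FS = (γ'/γ_sat)·tanφ'/tanβ.)
γ' = 20.7 − 9.81 = 10.89 kN/m³
Numerator = 0.0 + 10.89·4.1·cos²9.5°·tan28.7° = 0.0 + 10.89·4.1·0.9728·0.5475 = 23.779 kPa
Denominator = 20.7·4.1·sin9.5°·cos9.5° = 20.7·4.1·0.1650·0.9863 = 13.815 kPa
FS = 23.779 / 13.815 = 1.721

FS = 1.72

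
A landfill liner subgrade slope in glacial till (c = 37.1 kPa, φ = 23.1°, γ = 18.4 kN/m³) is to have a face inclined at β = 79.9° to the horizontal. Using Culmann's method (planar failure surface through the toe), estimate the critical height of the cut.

H_c = 16.14 m

Culmann's analysis gives the critical failure plane at α_cr = (β + φ)/2 = (79.9 + 23.1)/2 = 51.5°, and the critical height
H_c = (4c/γ) · sinβ cosφ / [1 − cos(β − φ)]
    = (4·37.1/18.4) · sin79.9°·cos23.1° / [1 − cos(56.8°)]
    = 8.065 · 0.9845·0.9198 / [1 − 0.5476]
    = 8.065 · 0.9056 / 0.4524
    = 16.14 m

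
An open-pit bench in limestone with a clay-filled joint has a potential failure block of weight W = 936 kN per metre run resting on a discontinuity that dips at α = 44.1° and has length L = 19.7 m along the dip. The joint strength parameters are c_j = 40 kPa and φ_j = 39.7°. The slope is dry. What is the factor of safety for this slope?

FS = 2.07

Resolving the block weight along and normal to the plane and applying the Mohr–Coulomb strength on the joint:
N' = W cosα = 936·cos44.1° = 672.2 kN/m
Driving force T = W sinα = 936·sin44.1° = 651.4 kN/m
Resisting force R = c_j·L + N'·tanφ_j = 40·19.7 + 672.2·tan39.7° = 788.0 + 558.0 = 1346.0 kN/m
FS = R / T = 1346.0 / 651.4 = 2.066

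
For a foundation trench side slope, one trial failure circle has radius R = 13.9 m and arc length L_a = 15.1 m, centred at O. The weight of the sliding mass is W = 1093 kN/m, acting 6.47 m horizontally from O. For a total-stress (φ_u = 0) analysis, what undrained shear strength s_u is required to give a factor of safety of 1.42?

s_u = 47.8 kPa

FS = s_u·L_a·R / (W·d), so s_u = FS·W·d / (L_a·R).
s_u = 1.42·1093·6.47 / (15.10·13.9) = 10041.8 / 209.89 = 47.84 kPa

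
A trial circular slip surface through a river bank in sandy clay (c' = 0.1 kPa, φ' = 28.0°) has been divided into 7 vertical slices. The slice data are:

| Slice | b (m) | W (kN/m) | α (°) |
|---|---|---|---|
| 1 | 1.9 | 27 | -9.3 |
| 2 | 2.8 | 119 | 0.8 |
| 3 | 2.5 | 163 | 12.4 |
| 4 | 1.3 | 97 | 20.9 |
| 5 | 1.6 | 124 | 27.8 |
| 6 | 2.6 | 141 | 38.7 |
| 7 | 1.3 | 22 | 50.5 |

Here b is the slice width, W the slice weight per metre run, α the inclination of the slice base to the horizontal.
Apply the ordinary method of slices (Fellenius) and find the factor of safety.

FS = 1.46

Ordinary method of slices: FS = Σ[c'·Δl_i + (W_i cosα_i)·tanφ'] / Σ W_i sinα_i, with Δl_i = b_i / cosα_i.
Slice 1: Δl = 1.9/cos(-9.3°) = 1.925 m; N'_1 = 27·cos(-9.3°) = 26.6; c'Δl = 0.19; W sinα = -4.4
Slice 2: Δl = 2.8/cos0.8° = 2.800 m; N'_2 = 119·cos0.8° = 119.0; c'Δl = 0.28; W sinα = 1.7
Slice 3: Δl = 2.5/cos12.4° = 2.560 m; N'_3 = 163·cos12.4° = 159.2; c'Δl = 0.26; W sinα = 35.0
Slice 4: Δl = 1.3/cos20.9° = 1.392 m; N'_4 = 97·cos20.9° = 90.6; c'Δl = 0.14; W sinα = 34.6
Slice 5: Δl = 1.6/cos27.8° = 1.809 m; N'_5 = 124·cos27.8° = 109.7; c'Δl = 0.18; W sinα = 57.8
Slice 6: Δl = 2.6/cos38.7° = 3.331 m; N'_6 = 141·cos38.7° = 110.0; c'Δl = 0.33; W sinα = 88.2
Slice 7: Δl = 1.3/cos50.5° = 2.044 m; N'_7 = 22·cos50.5° = 14.0; c'Δl = 0.20; W sinα = 17.0
Σc'Δl = 1.6 kN/m; ΣN' = 629.2 kN/m; ΣW sinα = 229.9 kN/m
Resisting = 1.6 + 629.2·tan28.0° = 1.6 + 334.5 = 336.1 kN/m
FS = 336.1 / 229.9 = 1.462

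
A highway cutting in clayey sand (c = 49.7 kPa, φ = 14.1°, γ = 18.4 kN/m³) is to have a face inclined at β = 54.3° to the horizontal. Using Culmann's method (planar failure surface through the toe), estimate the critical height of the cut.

Culmann's analysis gives the critical failure plane at α_cr = (β + φ)/2 = (54.3 + 14.1)/2 = 34.2°, and the critical height
H_c = (4c/γ) · sinβ cosφ / [1 − cos(β − φ)]
    = (4·49.7/18.4) · sin54.3°·cos14.1° / [1 − cos(40.2°)]
    = 10.804 · 0.8121·0.9699 / [1 − 0.7638]
    = 10.804 · 0.7876 / 0.2362
    = 36.03 m

H_c = 36.03 m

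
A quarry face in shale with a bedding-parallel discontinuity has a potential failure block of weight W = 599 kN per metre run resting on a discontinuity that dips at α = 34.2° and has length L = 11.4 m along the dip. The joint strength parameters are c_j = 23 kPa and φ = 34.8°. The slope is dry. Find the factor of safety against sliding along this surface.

Resolving the block weight along and normal to the plane and applying the Mohr–Coulomb strength on the joint:
N' = W cosα = 599·cos34.2° = 495.4 kN/m
Driving force T = W sinα = 599·sin34.2° = 336.7 kN/m
Resisting force R = c_j·L + N'·tanφ = 23·11.4 + 495.4·tan34.8° = 262.2 + 344.3 = 606.5 kN/m
FS = R / T = 606.5 / 336.7 = 1.801

FS = 1.80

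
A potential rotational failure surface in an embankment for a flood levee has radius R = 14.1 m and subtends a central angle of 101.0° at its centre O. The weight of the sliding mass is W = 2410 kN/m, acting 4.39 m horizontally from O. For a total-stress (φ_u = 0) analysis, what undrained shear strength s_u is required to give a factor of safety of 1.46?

s_u = 44.1 kPa

FS = s_u·L_a·R / (W·d), so s_u = FS·W·d / (L_a·R).
Arc length L_a = R·θ = 14.1·(101.0°·π/180) = 14.1·1.7628 = 24.86 m
s_u = 1.46·2410·4.39 / (24.86·14.1) = 15446.7 / 350.46 = 44.08 kPa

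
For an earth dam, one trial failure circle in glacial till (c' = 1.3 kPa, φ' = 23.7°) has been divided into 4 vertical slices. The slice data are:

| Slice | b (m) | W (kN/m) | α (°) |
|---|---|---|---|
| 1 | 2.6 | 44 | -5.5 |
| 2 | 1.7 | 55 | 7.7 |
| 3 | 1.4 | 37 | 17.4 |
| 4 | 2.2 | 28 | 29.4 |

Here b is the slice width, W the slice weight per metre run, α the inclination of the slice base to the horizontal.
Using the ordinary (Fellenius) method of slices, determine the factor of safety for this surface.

Ordinary method of slices: FS = Σ[c'·Δl_i + (W_i cosα_i)·tanφ'] / Σ W_i sinα_i, with Δl_i = b_i / cosα_i.
Slice 1: Δl = 2.6/cos(-5.5°) = 2.612 m; N'_1 = 44·cos(-5.5°) = 43.8; c'Δl = 3.40; W sinα = -4.2
Slice 2: Δl = 1.7/cos7.7° = 1.715 m; N'_2 = 55·cos7.7° = 54.5; c'Δl = 2.23; W sinα = 7.4
Slice 3: Δl = 1.4/cos17.4° = 1.467 m; N'_3 = 37·cos17.4° = 35.3; c'Δl = 1.91; W sinα = 11.1
Slice 4: Δl = 2.2/cos29.4° = 2.525 m; N'_4 = 28·cos29.4° = 24.4; c'Δl = 3.28; W sinα = 13.7
Σc'Δl = 10.8 kN/m; ΣN' = 158.0 kN/m; ΣW sinα = 28.0 kN/m
Resisting = 10.8 + 158.0·tan23.7° = 10.8 + 69.4 = 80.2 kN/m
FS = 80.2 / 28.0 = 2.867

FS = 2.87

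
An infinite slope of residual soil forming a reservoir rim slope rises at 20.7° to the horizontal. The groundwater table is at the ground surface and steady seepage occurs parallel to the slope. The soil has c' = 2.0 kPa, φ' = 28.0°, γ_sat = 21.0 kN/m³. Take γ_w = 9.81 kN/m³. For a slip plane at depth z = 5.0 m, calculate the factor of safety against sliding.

FS = 0.81

With seepage parallel to the slope and the water table at the surface, the effective normal stress on the slip plane uses the buoyant unit weight γ' = γ_sat − γ_w while the driving shear stress uses γ_sat:
FS = [c' + γ' z cos²β tanφ'] / [γ_sat z sinβ cosβ]
γ' = 21.0 − 9.81 = 11.19 kN/m³
Numerator = 2.0 + 11.19·5.0·cos²20.7°·tan28.0° = 2.0 + 11.19·5.0·0.8751·0.5317 = 28.032 kPa
Denominator = 21.0·5.0·sin20.7°·cos20.7° = 21.0·5.0·0.3535·0.9354 = 34.719 kPa
FS = 28.032 / 34.719 = 0.807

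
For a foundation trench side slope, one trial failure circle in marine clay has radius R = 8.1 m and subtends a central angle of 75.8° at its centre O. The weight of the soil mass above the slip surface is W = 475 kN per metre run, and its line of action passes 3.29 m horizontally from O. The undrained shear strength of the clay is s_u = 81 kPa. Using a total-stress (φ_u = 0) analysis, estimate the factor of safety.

Taking moments about the centre O, the resisting moment is provided by the undrained shear strength acting along the arc:
Arc length L_a = R·θ = 8.1·(75.8°·π/180) = 8.1·1.3230 = 10.72 m
M_R = s_u·L_a·R = 81·10.72·8.1 = 7030.7 kN·m/m
M_D = W·d = 475·3.29 = 1562.8 kN·m/m
FS = M_R / M_D = 7030.7 / 1562.8 = 4.499

FS = 4.50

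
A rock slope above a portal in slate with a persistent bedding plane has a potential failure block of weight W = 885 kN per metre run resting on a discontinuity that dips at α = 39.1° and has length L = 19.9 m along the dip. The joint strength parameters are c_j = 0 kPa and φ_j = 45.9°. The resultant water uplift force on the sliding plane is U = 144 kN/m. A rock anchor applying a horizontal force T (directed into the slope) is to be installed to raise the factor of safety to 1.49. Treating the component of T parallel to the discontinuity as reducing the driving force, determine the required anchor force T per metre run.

T = 150 kN/m

Resolving forces along and normal to the sliding plane, with the horizontal anchor force T adding T·sinα to the effective normal force and T·cosα acting up the plane against the driving force:
FS = [c_jL + (W cosα − U + T sinα) tanφ_j] / [W sinα − T cosα]
Without the anchor: N' = 542.8 kN/m, driving T_d = 558.1 kN/m, resisting R = 0·19.9 + 542.8·tan45.9° = 560.1 kN/m, FS = 1.00.
Setting FS = 1.49 and solving for T:
1.49·(558.1 − T cos39.1°) = 560.1 + T sin39.1°·tan45.9°
T·(sin39.1°·tan45.9° + 1.49·cos39.1°) = 1.49·558.1 − 560.1
T·(0.6307·1.0319 + 1.49·0.7760) = 831.6 − 560.1 = 271.5
T·1.8071 = 271.5
T = 150.2 kN/m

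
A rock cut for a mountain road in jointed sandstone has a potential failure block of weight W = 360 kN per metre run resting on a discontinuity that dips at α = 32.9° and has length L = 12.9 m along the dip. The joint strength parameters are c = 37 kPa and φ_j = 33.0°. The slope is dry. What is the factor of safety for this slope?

Resolving the block weight along and normal to the plane and applying the Mohr–Coulomb strength on the joint:
N' = W cosα = 360·cos32.9° = 302.3 kN/m
Driving force T = W sinα = 360·sin32.9° = 195.5 kN/m
Resisting force R = c·L + N'·tanφ_j = 37·12.9 + 302.3·tan33.0° = 477.3 + 196.3 = 673.6 kN/m
FS = R / T = 673.6 / 195.5 = 3.445

FS = 3.44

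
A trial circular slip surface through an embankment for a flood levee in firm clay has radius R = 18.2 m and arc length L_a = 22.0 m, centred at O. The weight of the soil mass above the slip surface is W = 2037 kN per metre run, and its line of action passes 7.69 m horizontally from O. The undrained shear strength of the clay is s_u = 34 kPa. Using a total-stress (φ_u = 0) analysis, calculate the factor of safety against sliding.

FS = 0.87

Taking moments about the centre O, the resisting moment is provided by the undrained shear strength acting along the arc:
M_R = s_u·L_a·R = 34·22.00·18.2 = 13613.6 kN·m/m
M_D = W·d = 2037·7.69 = 15664.5 kN·m/m
FS = M_R / M_D = 13613.6 / 15664.5 = 0.869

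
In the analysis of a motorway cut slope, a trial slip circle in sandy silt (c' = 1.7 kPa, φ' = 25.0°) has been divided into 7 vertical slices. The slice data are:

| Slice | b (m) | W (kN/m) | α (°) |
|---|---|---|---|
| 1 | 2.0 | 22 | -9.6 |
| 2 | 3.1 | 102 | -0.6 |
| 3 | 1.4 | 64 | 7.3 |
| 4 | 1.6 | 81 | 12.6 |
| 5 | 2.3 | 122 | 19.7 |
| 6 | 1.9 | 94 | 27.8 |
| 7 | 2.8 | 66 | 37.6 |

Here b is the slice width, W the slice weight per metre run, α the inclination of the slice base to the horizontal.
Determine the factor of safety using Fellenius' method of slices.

Ordinary method of slices: FS = Σ[c'·Δl_i + (W_i cosα_i)·tanφ'] / Σ W_i sinα_i, with Δl_i = b_i / cosα_i.
Slice 1: Δl = 2.0/cos(-9.6°) = 2.028 m; N'_1 = 22·cos(-9.6°) = 21.7; c'Δl = 3.45; W sinα = -3.7
Slice 2: Δl = 3.1/cos(-0.6°) = 3.100 m; N'_2 = 102·cos(-0.6°) = 102.0; c'Δl = 5.27; W sinα = -1.1
Slice 3: Δl = 1.4/cos7.3° = 1.411 m; N'_3 = 64·cos7.3° = 63.5; c'Δl = 2.40; W sinα = 8.1
Slice 4: Δl = 1.6/cos12.6° = 1.639 m; N'_4 = 81·cos12.6° = 79.0; c'Δl = 2.79; W sinα = 17.7
Slice 5: Δl = 2.3/cos19.7° = 2.443 m; N'_5 = 122·cos19.7° = 114.9; c'Δl = 4.15; W sinα = 41.1
Slice 6: Δl = 1.9/cos27.8° = 2.148 m; N'_6 = 94·cos27.8° = 83.2; c'Δl = 3.65; W sinα = 43.8
Slice 7: Δl = 2.8/cos37.6° = 3.534 m; N'_7 = 66·cos37.6° = 52.3; c'Δl = 6.01; W sinα = 40.3
Σc'Δl = 27.7 kN/m; ΣN' = 516.5 kN/m; ΣW sinα = 146.3 kN/m
Resisting = 27.7 + 516.5·tan25.0° = 27.7 + 240.9 = 268.6 kN/m
FS = 268.6 / 146.3 = 1.836

FS = 1.84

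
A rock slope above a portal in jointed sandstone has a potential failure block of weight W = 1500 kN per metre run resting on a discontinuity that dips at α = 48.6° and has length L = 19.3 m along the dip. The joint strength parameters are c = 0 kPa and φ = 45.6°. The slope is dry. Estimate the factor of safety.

FS = 0.90

Resolving the block weight along and normal to the plane and applying the Mohr–Coulomb strength on the joint:
N' = W cosα = 1500·cos48.6° = 992.0 kN/m
Driving force T = W sinα = 1500·sin48.6° = 1125.2 kN/m
Resisting force R = c·L + N'·tanφ = 0·19.3 + 992.0·tan45.6° = 0.0 + 1013.0 = 1013.0 kN/m
FS = R / T = 1013.0 / 1125.2 = 0.900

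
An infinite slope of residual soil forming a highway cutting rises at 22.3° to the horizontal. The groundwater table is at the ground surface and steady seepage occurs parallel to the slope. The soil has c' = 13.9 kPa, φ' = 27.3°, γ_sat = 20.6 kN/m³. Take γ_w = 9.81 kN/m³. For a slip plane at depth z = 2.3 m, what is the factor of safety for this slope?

FS = 1.49

With seepage parallel to the slope and the water table at the surface, the effective normal stress on the slip plane uses the buoyant unit weight γ' = γ_sat − γ_w while the driving shear stress uses γ_sat:
FS = [c' + γ' z cos²β tanφ'] / [γ_sat z sinβ cosβ]
γ' = 20.6 − 9.81 = 10.79 kN/m³
Numerator = 13.9 + 10.79·2.3·cos²22.3°·tan27.3° = 13.9 + 10.79·2.3·0.8560·0.5161 = 24.865 kPa
Denominator = 20.6·2.3·sin22.3°·cos22.3° = 20.6·2.3·0.3795·0.9252 = 16.634 kPa
FS = 24.865 / 16.634 = 1.495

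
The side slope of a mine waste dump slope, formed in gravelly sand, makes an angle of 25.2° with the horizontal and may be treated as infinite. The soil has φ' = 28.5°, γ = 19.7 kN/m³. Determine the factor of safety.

FS = 1.15

For a dry cohesionless infinite slope the factor of safety is FS = tanφ' / tanβ.
FS = tan28.5° / tan25.2° = 0.5430 / 0.4706 = 1.154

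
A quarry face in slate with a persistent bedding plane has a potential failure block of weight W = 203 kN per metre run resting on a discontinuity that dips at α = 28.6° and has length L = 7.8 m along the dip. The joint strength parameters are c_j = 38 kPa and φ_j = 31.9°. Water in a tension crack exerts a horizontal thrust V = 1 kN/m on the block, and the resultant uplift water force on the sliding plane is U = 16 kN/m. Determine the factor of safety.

Resolving the block weight along and normal to the plane and applying the Mohr–Coulomb strength on the joint:
N' = W cosα − U − V sinα = 203·cos28.6° − 16 − 1·sin28.6° = 161.8 kN/m
Driving force T = W sinα + V cosα = 203·sin28.6° + 1·cos28.6° = 98.1 kN/m
Resisting force R = c_j·L + N'·tanφ_j = 38·7.8 + 161.8·tan31.9° = 296.4 + 100.7 = 397.1 kN/m
FS = R / T = 397.1 / 98.1 = 4.050

FS = 4.05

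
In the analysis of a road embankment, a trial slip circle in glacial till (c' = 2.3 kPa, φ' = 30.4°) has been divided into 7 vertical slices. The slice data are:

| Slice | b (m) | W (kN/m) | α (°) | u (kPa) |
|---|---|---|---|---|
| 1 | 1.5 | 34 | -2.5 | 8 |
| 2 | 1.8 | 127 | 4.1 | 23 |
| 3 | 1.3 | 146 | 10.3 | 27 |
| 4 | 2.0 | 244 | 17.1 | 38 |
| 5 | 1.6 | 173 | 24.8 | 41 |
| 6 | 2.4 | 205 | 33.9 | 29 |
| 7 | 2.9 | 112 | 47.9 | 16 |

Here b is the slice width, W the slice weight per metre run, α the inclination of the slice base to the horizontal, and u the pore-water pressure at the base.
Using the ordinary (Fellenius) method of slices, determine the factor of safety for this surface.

Ordinary method of slices: FS = Σ[c'·Δl_i + (W_i cosα_i − u_i·Δl_i)·tanφ'] / Σ W_i sinα_i, with Δl_i = b_i / cosα_i.
Slice 1: Δl = 1.5/cos(-2.5°) = 1.501 m; N'_1 = 34·cos(-2.5°) − 8·1.501 = 22.0; c'Δl = 3.45; W sinα = -1.5
Slice 2: Δl = 1.8/cos4.1° = 1.805 m; N'_2 = 127·cos4.1° − 23·1.805 = 85.2; c'Δl = 4.15; W sinα = 9.1
Slice 3: Δl = 1.3/cos10.3° = 1.321 m; N'_3 = 146·cos10.3° − 27·1.321 = 108.0; c'Δl = 3.04; W sinα = 26.1
Slice 4: Δl = 2.0/cos17.1° = 2.093 m; N'_4 = 244·cos17.1° − 38·2.093 = 153.7; c'Δl = 4.81; W sinα = 71.7
Slice 5: Δl = 1.6/cos24.8° = 1.763 m; N'_5 = 173·cos24.8° − 41·1.763 = 84.8; c'Δl = 4.05; W sinα = 72.6
Slice 6: Δl = 2.4/cos33.9° = 2.892 m; N'_6 = 205·cos33.9° − 29·2.892 = 86.3; c'Δl = 6.65; W sinα = 114.3
Slice 7: Δl = 2.9/cos47.9° = 4.326 m; N'_7 = 112·cos47.9° − 16·4.326 = 5.9; c'Δl = 9.95; W sinα = 83.1
Σc'Δl = 36.1 kN/m; ΣN' = 545.8 kN/m; ΣW sinα = 375.5 kN/m
Resisting = 36.1 + 545.8·tan30.4° = 36.1 + 320.2 = 356.3 kN/m
FS = 356.3 / 375.5 = 0.949

FS = 0.95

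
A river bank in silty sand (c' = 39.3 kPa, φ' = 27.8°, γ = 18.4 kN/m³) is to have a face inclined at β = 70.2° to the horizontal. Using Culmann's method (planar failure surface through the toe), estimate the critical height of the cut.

H_c = 27.19 m

Culmann's analysis gives the critical failure plane at α_cr = (β + φ')/2 = (70.2 + 27.8)/2 = 49.0°, and the critical height
H_c = (4c'/γ) · sinβ cosφ' / [1 − cos(β − φ')]
    = (4·39.3/18.4) · sin70.2°·cos27.8° / [1 − cos(42.4°)]
    = 8.543 · 0.9409·0.8846 / [1 − 0.7385]
    = 8.543 · 0.8323 / 0.2615
    = 27.19 m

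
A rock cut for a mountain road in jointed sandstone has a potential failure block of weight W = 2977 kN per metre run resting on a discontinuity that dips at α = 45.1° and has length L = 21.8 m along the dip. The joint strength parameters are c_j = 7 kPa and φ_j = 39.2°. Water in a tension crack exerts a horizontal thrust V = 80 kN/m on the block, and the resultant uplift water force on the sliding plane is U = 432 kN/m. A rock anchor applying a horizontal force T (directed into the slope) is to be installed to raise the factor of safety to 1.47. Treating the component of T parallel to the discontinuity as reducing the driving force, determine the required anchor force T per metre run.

Resolving forces along and normal to the sliding plane, with the horizontal anchor force T adding T·sinα to the effective normal force and T·cosα acting up the plane against the driving force:
FS = [c_jL + (W cosα − U − V sinα + T sinα) tanφ_j] / [W sinα + V cosα − T cosα]
Without the anchor: N' = 1612.7 kN/m, driving T_d = 2165.2 kN/m, resisting R = 7·21.8 + 1612.7·tan39.2° = 1467.9 kN/m, FS = 0.68.
Setting FS = 1.47 and solving for T:
1.47·(2165.2 − T cos45.1°) = 1467.9 + T sin45.1°·tan39.2°
T·(sin45.1°·tan39.2° + 1.47·cos45.1°) = 1.47·2165.2 − 1467.9
T·(0.7083·0.8156 + 1.47·0.7059) = 3182.8 − 1467.9 = 1714.9
T·1.6153 = 1714.9
T = 1061.7 kN/m

T = 1062 kN/m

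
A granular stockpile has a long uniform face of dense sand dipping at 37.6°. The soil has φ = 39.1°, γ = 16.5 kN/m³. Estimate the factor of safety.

For a dry cohesionless infinite slope the factor of safety is FS = tanφ / tanβ.
FS = tan39.1° / tan37.6° = 0.8127 / 0.7701 = 1.055

FS = 1.06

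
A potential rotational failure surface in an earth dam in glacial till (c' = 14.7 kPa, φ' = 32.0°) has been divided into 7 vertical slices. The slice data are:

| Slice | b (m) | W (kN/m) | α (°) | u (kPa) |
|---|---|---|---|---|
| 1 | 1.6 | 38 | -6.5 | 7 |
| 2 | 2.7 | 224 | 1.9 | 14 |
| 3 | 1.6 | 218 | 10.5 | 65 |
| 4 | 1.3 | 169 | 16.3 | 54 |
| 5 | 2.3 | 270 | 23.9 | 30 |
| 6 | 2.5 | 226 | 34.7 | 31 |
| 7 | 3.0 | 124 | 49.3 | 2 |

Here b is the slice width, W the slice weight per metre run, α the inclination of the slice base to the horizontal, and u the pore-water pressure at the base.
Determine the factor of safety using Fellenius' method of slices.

Ordinary method of slices: FS = Σ[c'·Δl_i + (W_i cosα_i − u_i·Δl_i)·tanφ'] / Σ W_i sinα_i, with Δl_i = b_i / cosα_i.
Slice 1: Δl = 1.6/cos(-6.5°) = 1.610 m; N'_1 = 38·cos(-6.5°) − 7·1.610 = 26.5; c'Δl = 23.67; W sinα = -4.3
Slice 2: Δl = 2.7/cos1.9° = 2.701 m; N'_2 = 224·cos1.9° − 14·2.701 = 186.1; c'Δl = 39.71; W sinα = 7.4
Slice 3: Δl = 1.6/cos10.5° = 1.627 m; N'_3 = 218·cos10.5° − 65·1.627 = 108.6; c'Δl = 23.92; W sinα = 39.7
Slice 4: Δl = 1.3/cos16.3° = 1.354 m; N'_4 = 169·cos16.3° − 54·1.354 = 89.1; c'Δl = 19.91; W sinα = 47.4
Slice 5: Δl = 2.3/cos23.9° = 2.516 m; N'_5 = 270·cos23.9° − 30·2.516 = 171.4; c'Δl = 36.98; W sinα = 109.4
Slice 6: Δl = 2.5/cos34.7° = 3.041 m; N'_6 = 226·cos34.7° − 31·3.041 = 91.5; c'Δl = 44.70; W sinα = 128.7
Slice 7: Δl = 3.0/cos49.3° = 4.601 m; N'_7 = 124·cos49.3° − 2·4.601 = 71.7; c'Δl = 67.63; W sinα = 94.0
Σc'Δl = 256.5 kN/m; ΣN' = 744.8 kN/m; ΣW sinα = 422.3 kN/m
Resisting = 256.5 + 744.8·tan32.0° = 256.5 + 465.4 = 721.9 kN/m
FS = 721.9 / 422.3 = 1.709

FS = 1.71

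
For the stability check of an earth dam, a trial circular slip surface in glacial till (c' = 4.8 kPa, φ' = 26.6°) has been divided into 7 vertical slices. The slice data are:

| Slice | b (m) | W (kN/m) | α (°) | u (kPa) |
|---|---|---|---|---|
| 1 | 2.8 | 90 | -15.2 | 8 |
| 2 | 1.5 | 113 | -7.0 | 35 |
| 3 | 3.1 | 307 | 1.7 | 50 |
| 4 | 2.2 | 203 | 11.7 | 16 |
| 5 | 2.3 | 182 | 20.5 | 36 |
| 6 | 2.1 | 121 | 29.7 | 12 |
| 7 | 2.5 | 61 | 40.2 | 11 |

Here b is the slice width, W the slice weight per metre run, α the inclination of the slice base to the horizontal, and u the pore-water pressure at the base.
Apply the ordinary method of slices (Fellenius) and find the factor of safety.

Ordinary method of slices: FS = Σ[c'·Δl_i + (W_i cosα_i − u_i·Δl_i)·tanφ'] / Σ W_i sinα_i, with Δl_i = b_i / cosα_i.
Slice 1: Δl = 2.8/cos(-15.2°) = 2.902 m; N'_1 = 90·cos(-15.2°) − 8·2.902 = 63.6; c'Δl = 13.93; W sinα = -23.6
Slice 2: Δl = 1.5/cos(-7.0°) = 1.511 m; N'_2 = 113·cos(-7.0°) − 35·1.511 = 59.3; c'Δl = 7.25; W sinα = -13.8
Slice 3: Δl = 3.1/cos1.7° = 3.101 m; N'_3 = 307·cos1.7° − 50·3.101 = 151.8; c'Δl = 14.89; W sinα = 9.1
Slice 4: Δl = 2.2/cos11.7° = 2.247 m; N'_4 = 203·cos11.7° − 16·2.247 = 162.8; c'Δl = 10.78; W sinα = 41.2
Slice 5: Δl = 2.3/cos20.5° = 2.456 m; N'_5 = 182·cos20.5° − 36·2.456 = 82.1; c'Δl = 11.79; W sinα = 63.7
Slice 6: Δl = 2.1/cos29.7° = 2.418 m; N'_6 = 121·cos29.7° − 12·2.418 = 76.1; c'Δl = 11.60; W sinα = 60.0
Slice 7: Δl = 2.5/cos40.2° = 3.273 m; N'_7 = 61·cos40.2° − 11·3.273 = 10.6; c'Δl = 15.71; W sinα = 39.4
Σc'Δl = 86.0 kN/m; ΣN' = 606.3 kN/m; ΣW sinα = 176.0 kN/m
Resisting = 86.0 + 606.3·tan26.6° = 86.0 + 303.6 = 389.6 kN/m
FS = 389.6 / 176.0 = 2.214

FS = 2.21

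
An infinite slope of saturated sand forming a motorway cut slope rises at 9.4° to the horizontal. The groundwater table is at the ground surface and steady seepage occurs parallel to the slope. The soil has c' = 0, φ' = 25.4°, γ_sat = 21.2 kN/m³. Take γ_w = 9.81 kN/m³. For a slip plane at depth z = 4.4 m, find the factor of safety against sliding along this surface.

FS = 1.54

With seepage parallel to the slope and the water table at the surface, the effective normal stress on the slip plane uses the buoyant unit weight γ' = γ_sat − γ_w while the driving shear stress uses γ_sat:
FS = [c' + γ' z cos²β tanφ'] / [γ_sat z sinβ cosβ]
(For c' = 0 this reduces to FS = (γ'/γ_sat)·tanφ'/tanβ.)
γ' = 21.2 − 9.81 = 11.39 kN/m³
Numerator = 0.0 + 11.39·4.4·cos²9.4°·tan25.4° = 0.0 + 11.39·4.4·0.9733·0.4748 = 23.162 kPa
Denominator = 21.2·4.4·sin9.4°·cos9.4° = 21.2·4.4·0.1633·0.9866 = 15.030 kPa
FS = 23.162 / 15.030 = 1.541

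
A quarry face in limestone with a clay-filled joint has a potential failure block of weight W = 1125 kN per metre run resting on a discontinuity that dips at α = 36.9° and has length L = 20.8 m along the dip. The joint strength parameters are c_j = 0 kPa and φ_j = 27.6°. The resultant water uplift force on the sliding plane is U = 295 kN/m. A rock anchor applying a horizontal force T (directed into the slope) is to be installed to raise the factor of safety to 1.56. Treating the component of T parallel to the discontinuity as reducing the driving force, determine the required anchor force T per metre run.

Resolving forces along and normal to the sliding plane, with the horizontal anchor force T adding T·sinα to the effective normal force and T·cosα acting up the plane against the driving force:
FS = [c_jL + (W cosα − U + T sinα) tanφ_j] / [W sinα − T cosα]
Without the anchor: N' = 604.6 kN/m, driving T_d = 675.5 kN/m, resisting R = 0·20.8 + 604.6·tan27.6° = 316.1 kN/m, FS = 0.47.
Setting FS = 1.56 and solving for T:
1.56·(675.5 − T cos36.9°) = 316.1 + T sin36.9°·tan27.6°
T·(sin36.9°·tan27.6° + 1.56·cos36.9°) = 1.56·675.5 − 316.1
T·(0.6004·0.5228 + 1.56·0.7997) = 1053.7 − 316.1 = 737.6
T·1.5614 = 737.6
T = 472.4 kN/m

T = 472 kN/m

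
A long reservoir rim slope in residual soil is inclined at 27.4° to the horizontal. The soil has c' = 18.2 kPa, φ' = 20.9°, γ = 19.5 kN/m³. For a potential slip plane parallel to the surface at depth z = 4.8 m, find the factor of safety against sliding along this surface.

FS = 1.21

For an infinite slope with a slip plane parallel to the surface (no pore pressure): FS = [c' + γz cos²β tanφ'] / [γz sinβ cosβ].
γz = 19.5·4.8 = 93.60 kN/m²
Numerator = 18.2 + 93.60·cos²27.4°·tan20.9° = 18.2 + 93.60·0.7882·0.3819 = 46.373 kPa
Denominator = 93.60·sin27.4°·cos27.4° = 93.60·0.4602·0.8878 = 38.242 kPa
FS = 46.373 / 38.242 = 1.213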